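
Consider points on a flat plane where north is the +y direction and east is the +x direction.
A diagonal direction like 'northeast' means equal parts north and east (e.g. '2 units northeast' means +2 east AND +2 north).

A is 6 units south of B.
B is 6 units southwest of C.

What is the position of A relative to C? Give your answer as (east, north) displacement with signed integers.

Answer: A is at (east=-6, north=-12) relative to C.

Derivation:
Place C at the origin (east=0, north=0).
  B is 6 units southwest of C: delta (east=-6, north=-6); B at (east=-6, north=-6).
  A is 6 units south of B: delta (east=+0, north=-6); A at (east=-6, north=-12).
Therefore A relative to C: (east=-6, north=-12).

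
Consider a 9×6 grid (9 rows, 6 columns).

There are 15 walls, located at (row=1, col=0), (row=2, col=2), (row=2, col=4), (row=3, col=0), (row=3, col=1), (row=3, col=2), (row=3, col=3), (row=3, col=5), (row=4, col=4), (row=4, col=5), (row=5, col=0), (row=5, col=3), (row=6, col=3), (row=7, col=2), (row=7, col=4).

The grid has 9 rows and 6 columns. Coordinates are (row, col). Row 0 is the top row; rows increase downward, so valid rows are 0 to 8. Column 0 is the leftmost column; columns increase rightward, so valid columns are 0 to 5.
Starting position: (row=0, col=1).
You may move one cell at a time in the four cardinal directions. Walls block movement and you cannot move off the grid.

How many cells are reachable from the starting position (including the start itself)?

Answer: Reachable cells: 15

Derivation:
BFS flood-fill from (row=0, col=1):
  Distance 0: (row=0, col=1)
  Distance 1: (row=0, col=0), (row=0, col=2), (row=1, col=1)
  Distance 2: (row=0, col=3), (row=1, col=2), (row=2, col=1)
  Distance 3: (row=0, col=4), (row=1, col=3), (row=2, col=0)
  Distance 4: (row=0, col=5), (row=1, col=4), (row=2, col=3)
  Distance 5: (row=1, col=5)
  Distance 6: (row=2, col=5)
Total reachable: 15 (grid has 39 open cells total)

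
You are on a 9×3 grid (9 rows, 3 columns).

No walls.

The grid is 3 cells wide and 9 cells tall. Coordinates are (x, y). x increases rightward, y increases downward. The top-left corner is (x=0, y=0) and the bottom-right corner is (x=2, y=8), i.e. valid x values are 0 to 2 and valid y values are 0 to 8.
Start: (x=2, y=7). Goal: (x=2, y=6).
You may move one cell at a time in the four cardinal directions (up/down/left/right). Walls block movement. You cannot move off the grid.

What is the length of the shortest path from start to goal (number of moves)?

Answer: Shortest path length: 1

Derivation:
BFS from (x=2, y=7) until reaching (x=2, y=6):
  Distance 0: (x=2, y=7)
  Distance 1: (x=2, y=6), (x=1, y=7), (x=2, y=8)  <- goal reached here
One shortest path (1 moves): (x=2, y=7) -> (x=2, y=6)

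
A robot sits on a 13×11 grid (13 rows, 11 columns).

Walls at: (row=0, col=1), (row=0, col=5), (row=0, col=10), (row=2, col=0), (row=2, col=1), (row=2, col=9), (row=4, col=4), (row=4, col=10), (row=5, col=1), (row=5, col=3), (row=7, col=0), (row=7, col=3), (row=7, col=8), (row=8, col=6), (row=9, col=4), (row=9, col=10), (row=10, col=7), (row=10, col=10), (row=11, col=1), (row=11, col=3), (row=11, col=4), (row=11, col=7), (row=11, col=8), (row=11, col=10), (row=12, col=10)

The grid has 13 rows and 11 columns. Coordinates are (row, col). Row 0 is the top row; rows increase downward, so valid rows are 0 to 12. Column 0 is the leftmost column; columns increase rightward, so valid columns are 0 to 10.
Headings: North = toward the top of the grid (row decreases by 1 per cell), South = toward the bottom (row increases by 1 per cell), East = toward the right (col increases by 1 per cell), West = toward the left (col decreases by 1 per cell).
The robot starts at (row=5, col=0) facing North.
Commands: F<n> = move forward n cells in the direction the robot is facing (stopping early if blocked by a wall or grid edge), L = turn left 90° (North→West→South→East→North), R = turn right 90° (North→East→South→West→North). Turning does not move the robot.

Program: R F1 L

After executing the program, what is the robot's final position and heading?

Answer: Final position: (row=5, col=0), facing North

Derivation:
Start: (row=5, col=0), facing North
  R: turn right, now facing East
  F1: move forward 0/1 (blocked), now at (row=5, col=0)
  L: turn left, now facing North
Final: (row=5, col=0), facing North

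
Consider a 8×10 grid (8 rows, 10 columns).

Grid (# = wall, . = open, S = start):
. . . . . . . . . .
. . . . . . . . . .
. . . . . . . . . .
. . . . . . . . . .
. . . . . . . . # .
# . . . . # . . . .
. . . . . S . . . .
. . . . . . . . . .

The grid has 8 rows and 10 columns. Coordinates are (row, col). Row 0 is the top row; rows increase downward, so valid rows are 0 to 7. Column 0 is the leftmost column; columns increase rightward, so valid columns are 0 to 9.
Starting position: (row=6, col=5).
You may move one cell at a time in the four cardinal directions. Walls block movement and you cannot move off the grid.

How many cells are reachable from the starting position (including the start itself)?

Answer: Reachable cells: 77

Derivation:
BFS flood-fill from (row=6, col=5):
  Distance 0: (row=6, col=5)
  Distance 1: (row=6, col=4), (row=6, col=6), (row=7, col=5)
  Distance 2: (row=5, col=4), (row=5, col=6), (row=6, col=3), (row=6, col=7), (row=7, col=4), (row=7, col=6)
  Distance 3: (row=4, col=4), (row=4, col=6), (row=5, col=3), (row=5, col=7), (row=6, col=2), (row=6, col=8), (row=7, col=3), (row=7, col=7)
  Distance 4: (row=3, col=4), (row=3, col=6), (row=4, col=3), (row=4, col=5), (row=4, col=7), (row=5, col=2), (row=5, col=8), (row=6, col=1), (row=6, col=9), (row=7, col=2), (row=7, col=8)
  Distance 5: (row=2, col=4), (row=2, col=6), (row=3, col=3), (row=3, col=5), (row=3, col=7), (row=4, col=2), (row=5, col=1), (row=5, col=9), (row=6, col=0), (row=7, col=1), (row=7, col=9)
  Distance 6: (row=1, col=4), (row=1, col=6), (row=2, col=3), (row=2, col=5), (row=2, col=7), (row=3, col=2), (row=3, col=8), (row=4, col=1), (row=4, col=9), (row=7, col=0)
  Distance 7: (row=0, col=4), (row=0, col=6), (row=1, col=3), (row=1, col=5), (row=1, col=7), (row=2, col=2), (row=2, col=8), (row=3, col=1), (row=3, col=9), (row=4, col=0)
  Distance 8: (row=0, col=3), (row=0, col=5), (row=0, col=7), (row=1, col=2), (row=1, col=8), (row=2, col=1), (row=2, col=9), (row=3, col=0)
  Distance 9: (row=0, col=2), (row=0, col=8), (row=1, col=1), (row=1, col=9), (row=2, col=0)
  Distance 10: (row=0, col=1), (row=0, col=9), (row=1, col=0)
  Distance 11: (row=0, col=0)
Total reachable: 77 (grid has 77 open cells total)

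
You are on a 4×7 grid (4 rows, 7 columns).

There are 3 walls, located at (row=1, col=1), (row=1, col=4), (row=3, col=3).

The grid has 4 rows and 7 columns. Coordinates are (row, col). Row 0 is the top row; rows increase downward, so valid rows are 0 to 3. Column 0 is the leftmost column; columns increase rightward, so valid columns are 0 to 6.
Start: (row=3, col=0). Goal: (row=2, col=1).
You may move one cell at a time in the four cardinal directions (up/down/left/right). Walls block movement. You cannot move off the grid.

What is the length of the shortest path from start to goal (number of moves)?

BFS from (row=3, col=0) until reaching (row=2, col=1):
  Distance 0: (row=3, col=0)
  Distance 1: (row=2, col=0), (row=3, col=1)
  Distance 2: (row=1, col=0), (row=2, col=1), (row=3, col=2)  <- goal reached here
One shortest path (2 moves): (row=3, col=0) -> (row=3, col=1) -> (row=2, col=1)

Answer: Shortest path length: 2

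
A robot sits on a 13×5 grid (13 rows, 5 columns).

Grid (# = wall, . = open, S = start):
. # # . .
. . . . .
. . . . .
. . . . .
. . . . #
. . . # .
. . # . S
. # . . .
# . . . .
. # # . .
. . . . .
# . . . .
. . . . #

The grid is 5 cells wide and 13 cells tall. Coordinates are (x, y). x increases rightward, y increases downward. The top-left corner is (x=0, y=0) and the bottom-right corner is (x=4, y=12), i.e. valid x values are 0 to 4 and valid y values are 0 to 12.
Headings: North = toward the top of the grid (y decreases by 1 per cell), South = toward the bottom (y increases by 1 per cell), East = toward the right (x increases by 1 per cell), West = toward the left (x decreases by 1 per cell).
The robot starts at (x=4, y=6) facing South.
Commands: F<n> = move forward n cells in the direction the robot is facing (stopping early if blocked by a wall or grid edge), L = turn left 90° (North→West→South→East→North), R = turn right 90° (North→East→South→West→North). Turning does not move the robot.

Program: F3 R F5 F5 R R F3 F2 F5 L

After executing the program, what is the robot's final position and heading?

Start: (x=4, y=6), facing South
  F3: move forward 3, now at (x=4, y=9)
  R: turn right, now facing West
  F5: move forward 1/5 (blocked), now at (x=3, y=9)
  F5: move forward 0/5 (blocked), now at (x=3, y=9)
  R: turn right, now facing North
  R: turn right, now facing East
  F3: move forward 1/3 (blocked), now at (x=4, y=9)
  F2: move forward 0/2 (blocked), now at (x=4, y=9)
  F5: move forward 0/5 (blocked), now at (x=4, y=9)
  L: turn left, now facing North
Final: (x=4, y=9), facing North

Answer: Final position: (x=4, y=9), facing North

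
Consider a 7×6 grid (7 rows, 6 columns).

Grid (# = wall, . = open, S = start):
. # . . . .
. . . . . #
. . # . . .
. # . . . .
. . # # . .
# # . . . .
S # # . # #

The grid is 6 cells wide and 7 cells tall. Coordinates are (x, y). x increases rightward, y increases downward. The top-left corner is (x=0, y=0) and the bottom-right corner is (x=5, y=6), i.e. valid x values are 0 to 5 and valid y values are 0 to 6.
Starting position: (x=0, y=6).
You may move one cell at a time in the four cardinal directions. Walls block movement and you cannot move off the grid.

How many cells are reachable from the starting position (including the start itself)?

BFS flood-fill from (x=0, y=6):
  Distance 0: (x=0, y=6)
Total reachable: 1 (grid has 30 open cells total)

Answer: Reachable cells: 1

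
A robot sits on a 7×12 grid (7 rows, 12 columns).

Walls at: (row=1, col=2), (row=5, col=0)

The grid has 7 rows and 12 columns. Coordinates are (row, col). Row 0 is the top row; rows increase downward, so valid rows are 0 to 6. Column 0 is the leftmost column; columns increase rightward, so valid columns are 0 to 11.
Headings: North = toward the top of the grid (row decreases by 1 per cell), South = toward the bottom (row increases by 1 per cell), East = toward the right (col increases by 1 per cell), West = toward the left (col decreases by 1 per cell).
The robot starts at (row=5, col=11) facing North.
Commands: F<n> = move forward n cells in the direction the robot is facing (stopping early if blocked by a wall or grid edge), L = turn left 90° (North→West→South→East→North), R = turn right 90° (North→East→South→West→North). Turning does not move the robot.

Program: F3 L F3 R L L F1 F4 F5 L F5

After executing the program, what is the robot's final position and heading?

Start: (row=5, col=11), facing North
  F3: move forward 3, now at (row=2, col=11)
  L: turn left, now facing West
  F3: move forward 3, now at (row=2, col=8)
  R: turn right, now facing North
  L: turn left, now facing West
  L: turn left, now facing South
  F1: move forward 1, now at (row=3, col=8)
  F4: move forward 3/4 (blocked), now at (row=6, col=8)
  F5: move forward 0/5 (blocked), now at (row=6, col=8)
  L: turn left, now facing East
  F5: move forward 3/5 (blocked), now at (row=6, col=11)
Final: (row=6, col=11), facing East

Answer: Final position: (row=6, col=11), facing East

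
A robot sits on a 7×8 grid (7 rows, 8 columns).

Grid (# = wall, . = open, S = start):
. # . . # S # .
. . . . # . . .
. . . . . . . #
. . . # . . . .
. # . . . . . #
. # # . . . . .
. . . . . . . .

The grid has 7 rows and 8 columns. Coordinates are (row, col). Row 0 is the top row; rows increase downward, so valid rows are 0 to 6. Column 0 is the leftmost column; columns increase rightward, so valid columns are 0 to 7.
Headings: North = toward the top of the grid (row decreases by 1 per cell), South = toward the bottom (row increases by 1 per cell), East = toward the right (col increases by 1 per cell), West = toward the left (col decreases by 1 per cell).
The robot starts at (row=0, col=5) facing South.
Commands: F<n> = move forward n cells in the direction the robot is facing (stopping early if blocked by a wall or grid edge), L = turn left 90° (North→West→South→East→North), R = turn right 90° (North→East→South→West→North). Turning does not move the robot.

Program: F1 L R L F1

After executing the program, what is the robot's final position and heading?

Start: (row=0, col=5), facing South
  F1: move forward 1, now at (row=1, col=5)
  L: turn left, now facing East
  R: turn right, now facing South
  L: turn left, now facing East
  F1: move forward 1, now at (row=1, col=6)
Final: (row=1, col=6), facing East

Answer: Final position: (row=1, col=6), facing East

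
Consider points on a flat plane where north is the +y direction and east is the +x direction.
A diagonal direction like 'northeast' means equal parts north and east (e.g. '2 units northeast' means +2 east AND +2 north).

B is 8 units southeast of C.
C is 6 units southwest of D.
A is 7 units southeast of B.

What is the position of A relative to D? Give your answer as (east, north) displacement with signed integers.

Place D at the origin (east=0, north=0).
  C is 6 units southwest of D: delta (east=-6, north=-6); C at (east=-6, north=-6).
  B is 8 units southeast of C: delta (east=+8, north=-8); B at (east=2, north=-14).
  A is 7 units southeast of B: delta (east=+7, north=-7); A at (east=9, north=-21).
Therefore A relative to D: (east=9, north=-21).

Answer: A is at (east=9, north=-21) relative to D.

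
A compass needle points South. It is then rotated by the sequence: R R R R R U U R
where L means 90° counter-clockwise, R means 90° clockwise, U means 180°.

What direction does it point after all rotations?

Answer: Final heading: North

Derivation:
Start: South
  R (right (90° clockwise)) -> West
  R (right (90° clockwise)) -> North
  R (right (90° clockwise)) -> East
  R (right (90° clockwise)) -> South
  R (right (90° clockwise)) -> West
  U (U-turn (180°)) -> East
  U (U-turn (180°)) -> West
  R (right (90° clockwise)) -> North
Final: North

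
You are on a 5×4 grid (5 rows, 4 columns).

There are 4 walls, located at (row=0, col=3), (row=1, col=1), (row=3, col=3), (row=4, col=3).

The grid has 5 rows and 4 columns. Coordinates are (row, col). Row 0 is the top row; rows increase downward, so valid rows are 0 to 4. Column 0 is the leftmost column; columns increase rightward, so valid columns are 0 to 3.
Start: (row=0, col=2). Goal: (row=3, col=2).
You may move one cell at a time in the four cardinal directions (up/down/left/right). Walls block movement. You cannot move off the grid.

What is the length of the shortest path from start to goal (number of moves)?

BFS from (row=0, col=2) until reaching (row=3, col=2):
  Distance 0: (row=0, col=2)
  Distance 1: (row=0, col=1), (row=1, col=2)
  Distance 2: (row=0, col=0), (row=1, col=3), (row=2, col=2)
  Distance 3: (row=1, col=0), (row=2, col=1), (row=2, col=3), (row=3, col=2)  <- goal reached here
One shortest path (3 moves): (row=0, col=2) -> (row=1, col=2) -> (row=2, col=2) -> (row=3, col=2)

Answer: Shortest path length: 3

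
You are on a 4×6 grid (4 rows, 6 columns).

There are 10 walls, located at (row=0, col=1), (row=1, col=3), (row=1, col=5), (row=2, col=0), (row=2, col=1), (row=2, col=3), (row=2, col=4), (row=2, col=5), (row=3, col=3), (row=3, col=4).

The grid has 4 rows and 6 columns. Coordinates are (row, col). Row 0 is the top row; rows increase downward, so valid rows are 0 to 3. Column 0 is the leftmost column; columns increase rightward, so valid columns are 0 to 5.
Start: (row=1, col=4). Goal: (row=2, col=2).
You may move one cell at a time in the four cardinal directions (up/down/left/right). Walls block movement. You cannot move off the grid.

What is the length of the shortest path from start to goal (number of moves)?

Answer: Shortest path length: 5

Derivation:
BFS from (row=1, col=4) until reaching (row=2, col=2):
  Distance 0: (row=1, col=4)
  Distance 1: (row=0, col=4)
  Distance 2: (row=0, col=3), (row=0, col=5)
  Distance 3: (row=0, col=2)
  Distance 4: (row=1, col=2)
  Distance 5: (row=1, col=1), (row=2, col=2)  <- goal reached here
One shortest path (5 moves): (row=1, col=4) -> (row=0, col=4) -> (row=0, col=3) -> (row=0, col=2) -> (row=1, col=2) -> (row=2, col=2)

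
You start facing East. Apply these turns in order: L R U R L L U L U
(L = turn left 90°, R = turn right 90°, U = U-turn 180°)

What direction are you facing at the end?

Start: East
  L (left (90° counter-clockwise)) -> North
  R (right (90° clockwise)) -> East
  U (U-turn (180°)) -> West
  R (right (90° clockwise)) -> North
  L (left (90° counter-clockwise)) -> West
  L (left (90° counter-clockwise)) -> South
  U (U-turn (180°)) -> North
  L (left (90° counter-clockwise)) -> West
  U (U-turn (180°)) -> East
Final: East

Answer: Final heading: East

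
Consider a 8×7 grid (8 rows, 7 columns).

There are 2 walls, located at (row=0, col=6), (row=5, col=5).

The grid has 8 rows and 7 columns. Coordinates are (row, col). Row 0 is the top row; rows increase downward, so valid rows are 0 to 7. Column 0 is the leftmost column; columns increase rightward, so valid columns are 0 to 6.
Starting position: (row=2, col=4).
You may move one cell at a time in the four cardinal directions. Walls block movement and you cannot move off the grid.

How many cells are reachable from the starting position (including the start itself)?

Answer: Reachable cells: 54

Derivation:
BFS flood-fill from (row=2, col=4):
  Distance 0: (row=2, col=4)
  Distance 1: (row=1, col=4), (row=2, col=3), (row=2, col=5), (row=3, col=4)
  Distance 2: (row=0, col=4), (row=1, col=3), (row=1, col=5), (row=2, col=2), (row=2, col=6), (row=3, col=3), (row=3, col=5), (row=4, col=4)
  Distance 3: (row=0, col=3), (row=0, col=5), (row=1, col=2), (row=1, col=6), (row=2, col=1), (row=3, col=2), (row=3, col=6), (row=4, col=3), (row=4, col=5), (row=5, col=4)
  Distance 4: (row=0, col=2), (row=1, col=1), (row=2, col=0), (row=3, col=1), (row=4, col=2), (row=4, col=6), (row=5, col=3), (row=6, col=4)
  Distance 5: (row=0, col=1), (row=1, col=0), (row=3, col=0), (row=4, col=1), (row=5, col=2), (row=5, col=6), (row=6, col=3), (row=6, col=5), (row=7, col=4)
  Distance 6: (row=0, col=0), (row=4, col=0), (row=5, col=1), (row=6, col=2), (row=6, col=6), (row=7, col=3), (row=7, col=5)
  Distance 7: (row=5, col=0), (row=6, col=1), (row=7, col=2), (row=7, col=6)
  Distance 8: (row=6, col=0), (row=7, col=1)
  Distance 9: (row=7, col=0)
Total reachable: 54 (grid has 54 open cells total)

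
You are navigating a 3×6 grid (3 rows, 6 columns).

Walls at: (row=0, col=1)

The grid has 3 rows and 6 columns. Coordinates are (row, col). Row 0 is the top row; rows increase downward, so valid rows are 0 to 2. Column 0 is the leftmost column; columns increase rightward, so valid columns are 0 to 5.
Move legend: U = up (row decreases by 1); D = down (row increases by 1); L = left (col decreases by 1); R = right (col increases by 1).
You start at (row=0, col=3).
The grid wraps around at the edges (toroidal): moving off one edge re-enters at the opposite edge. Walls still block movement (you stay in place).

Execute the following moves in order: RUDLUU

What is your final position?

Start: (row=0, col=3)
  R (right): (row=0, col=3) -> (row=0, col=4)
  U (up): (row=0, col=4) -> (row=2, col=4)
  D (down): (row=2, col=4) -> (row=0, col=4)
  L (left): (row=0, col=4) -> (row=0, col=3)
  U (up): (row=0, col=3) -> (row=2, col=3)
  U (up): (row=2, col=3) -> (row=1, col=3)
Final: (row=1, col=3)

Answer: Final position: (row=1, col=3)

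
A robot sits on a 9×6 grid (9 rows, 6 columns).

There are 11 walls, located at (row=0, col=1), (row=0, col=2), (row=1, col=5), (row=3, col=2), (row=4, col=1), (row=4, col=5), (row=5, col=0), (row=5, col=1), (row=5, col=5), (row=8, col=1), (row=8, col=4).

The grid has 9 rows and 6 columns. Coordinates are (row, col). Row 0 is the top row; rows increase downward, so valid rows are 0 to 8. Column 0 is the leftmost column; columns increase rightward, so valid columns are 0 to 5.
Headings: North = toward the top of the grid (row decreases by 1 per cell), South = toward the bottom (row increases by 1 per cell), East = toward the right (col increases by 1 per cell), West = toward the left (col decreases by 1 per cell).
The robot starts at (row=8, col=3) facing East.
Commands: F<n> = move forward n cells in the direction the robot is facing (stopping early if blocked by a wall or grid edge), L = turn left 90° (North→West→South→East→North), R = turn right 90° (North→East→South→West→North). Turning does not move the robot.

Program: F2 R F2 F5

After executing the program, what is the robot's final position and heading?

Start: (row=8, col=3), facing East
  F2: move forward 0/2 (blocked), now at (row=8, col=3)
  R: turn right, now facing South
  F2: move forward 0/2 (blocked), now at (row=8, col=3)
  F5: move forward 0/5 (blocked), now at (row=8, col=3)
Final: (row=8, col=3), facing South

Answer: Final position: (row=8, col=3), facing South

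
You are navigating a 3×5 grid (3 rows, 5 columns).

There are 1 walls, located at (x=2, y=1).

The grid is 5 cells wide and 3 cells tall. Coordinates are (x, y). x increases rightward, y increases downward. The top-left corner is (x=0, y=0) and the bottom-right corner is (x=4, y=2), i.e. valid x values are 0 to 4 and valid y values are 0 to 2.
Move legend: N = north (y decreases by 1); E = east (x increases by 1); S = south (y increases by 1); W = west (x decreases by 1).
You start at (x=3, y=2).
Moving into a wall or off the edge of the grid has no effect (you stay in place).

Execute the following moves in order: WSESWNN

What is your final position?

Start: (x=3, y=2)
  W (west): (x=3, y=2) -> (x=2, y=2)
  S (south): blocked, stay at (x=2, y=2)
  E (east): (x=2, y=2) -> (x=3, y=2)
  S (south): blocked, stay at (x=3, y=2)
  W (west): (x=3, y=2) -> (x=2, y=2)
  N (north): blocked, stay at (x=2, y=2)
  N (north): blocked, stay at (x=2, y=2)
Final: (x=2, y=2)

Answer: Final position: (x=2, y=2)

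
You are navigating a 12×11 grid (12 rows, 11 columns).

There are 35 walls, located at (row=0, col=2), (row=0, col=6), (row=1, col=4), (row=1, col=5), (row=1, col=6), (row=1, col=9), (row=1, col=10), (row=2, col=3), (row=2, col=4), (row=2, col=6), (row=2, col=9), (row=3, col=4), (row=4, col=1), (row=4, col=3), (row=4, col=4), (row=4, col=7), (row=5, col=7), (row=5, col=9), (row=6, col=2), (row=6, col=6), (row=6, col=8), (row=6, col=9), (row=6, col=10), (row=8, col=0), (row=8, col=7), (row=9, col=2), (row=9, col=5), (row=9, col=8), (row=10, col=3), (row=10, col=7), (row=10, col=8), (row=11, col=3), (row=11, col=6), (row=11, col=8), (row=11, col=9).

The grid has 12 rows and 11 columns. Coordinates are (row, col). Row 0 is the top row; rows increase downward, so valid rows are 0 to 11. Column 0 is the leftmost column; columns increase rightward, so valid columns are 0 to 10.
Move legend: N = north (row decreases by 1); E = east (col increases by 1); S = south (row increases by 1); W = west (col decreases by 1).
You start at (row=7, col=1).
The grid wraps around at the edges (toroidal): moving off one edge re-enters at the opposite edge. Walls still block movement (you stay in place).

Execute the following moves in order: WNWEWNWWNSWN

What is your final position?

Answer: Final position: (row=4, col=10)

Derivation:
Start: (row=7, col=1)
  W (west): (row=7, col=1) -> (row=7, col=0)
  N (north): (row=7, col=0) -> (row=6, col=0)
  W (west): blocked, stay at (row=6, col=0)
  E (east): (row=6, col=0) -> (row=6, col=1)
  W (west): (row=6, col=1) -> (row=6, col=0)
  N (north): (row=6, col=0) -> (row=5, col=0)
  W (west): (row=5, col=0) -> (row=5, col=10)
  W (west): blocked, stay at (row=5, col=10)
  N (north): (row=5, col=10) -> (row=4, col=10)
  S (south): (row=4, col=10) -> (row=5, col=10)
  W (west): blocked, stay at (row=5, col=10)
  N (north): (row=5, col=10) -> (row=4, col=10)
Final: (row=4, col=10)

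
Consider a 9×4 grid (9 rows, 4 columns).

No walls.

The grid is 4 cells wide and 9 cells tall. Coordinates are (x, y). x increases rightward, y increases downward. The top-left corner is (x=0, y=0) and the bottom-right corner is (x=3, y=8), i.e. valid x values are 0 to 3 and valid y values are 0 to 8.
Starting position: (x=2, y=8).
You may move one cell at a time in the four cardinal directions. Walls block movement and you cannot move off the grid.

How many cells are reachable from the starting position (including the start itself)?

BFS flood-fill from (x=2, y=8):
  Distance 0: (x=2, y=8)
  Distance 1: (x=2, y=7), (x=1, y=8), (x=3, y=8)
  Distance 2: (x=2, y=6), (x=1, y=7), (x=3, y=7), (x=0, y=8)
  Distance 3: (x=2, y=5), (x=1, y=6), (x=3, y=6), (x=0, y=7)
  Distance 4: (x=2, y=4), (x=1, y=5), (x=3, y=5), (x=0, y=6)
  Distance 5: (x=2, y=3), (x=1, y=4), (x=3, y=4), (x=0, y=5)
  Distance 6: (x=2, y=2), (x=1, y=3), (x=3, y=3), (x=0, y=4)
  Distance 7: (x=2, y=1), (x=1, y=2), (x=3, y=2), (x=0, y=3)
  Distance 8: (x=2, y=0), (x=1, y=1), (x=3, y=1), (x=0, y=2)
  Distance 9: (x=1, y=0), (x=3, y=0), (x=0, y=1)
  Distance 10: (x=0, y=0)
Total reachable: 36 (grid has 36 open cells total)

Answer: Reachable cells: 36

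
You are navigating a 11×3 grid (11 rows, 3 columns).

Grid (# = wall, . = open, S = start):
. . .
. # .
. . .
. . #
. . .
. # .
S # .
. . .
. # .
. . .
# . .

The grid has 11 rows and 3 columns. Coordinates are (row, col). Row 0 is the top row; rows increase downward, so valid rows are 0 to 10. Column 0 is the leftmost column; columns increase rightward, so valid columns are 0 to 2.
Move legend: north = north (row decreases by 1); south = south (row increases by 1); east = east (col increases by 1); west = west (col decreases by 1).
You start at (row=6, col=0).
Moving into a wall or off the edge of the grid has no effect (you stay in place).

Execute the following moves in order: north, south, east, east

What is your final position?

Answer: Final position: (row=6, col=0)

Derivation:
Start: (row=6, col=0)
  north (north): (row=6, col=0) -> (row=5, col=0)
  south (south): (row=5, col=0) -> (row=6, col=0)
  east (east): blocked, stay at (row=6, col=0)
  east (east): blocked, stay at (row=6, col=0)
Final: (row=6, col=0)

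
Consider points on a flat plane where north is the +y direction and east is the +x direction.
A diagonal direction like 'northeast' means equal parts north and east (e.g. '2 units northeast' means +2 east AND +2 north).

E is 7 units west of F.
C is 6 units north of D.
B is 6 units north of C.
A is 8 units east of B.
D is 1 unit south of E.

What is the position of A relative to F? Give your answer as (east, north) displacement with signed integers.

Place F at the origin (east=0, north=0).
  E is 7 units west of F: delta (east=-7, north=+0); E at (east=-7, north=0).
  D is 1 unit south of E: delta (east=+0, north=-1); D at (east=-7, north=-1).
  C is 6 units north of D: delta (east=+0, north=+6); C at (east=-7, north=5).
  B is 6 units north of C: delta (east=+0, north=+6); B at (east=-7, north=11).
  A is 8 units east of B: delta (east=+8, north=+0); A at (east=1, north=11).
Therefore A relative to F: (east=1, north=11).

Answer: A is at (east=1, north=11) relative to F.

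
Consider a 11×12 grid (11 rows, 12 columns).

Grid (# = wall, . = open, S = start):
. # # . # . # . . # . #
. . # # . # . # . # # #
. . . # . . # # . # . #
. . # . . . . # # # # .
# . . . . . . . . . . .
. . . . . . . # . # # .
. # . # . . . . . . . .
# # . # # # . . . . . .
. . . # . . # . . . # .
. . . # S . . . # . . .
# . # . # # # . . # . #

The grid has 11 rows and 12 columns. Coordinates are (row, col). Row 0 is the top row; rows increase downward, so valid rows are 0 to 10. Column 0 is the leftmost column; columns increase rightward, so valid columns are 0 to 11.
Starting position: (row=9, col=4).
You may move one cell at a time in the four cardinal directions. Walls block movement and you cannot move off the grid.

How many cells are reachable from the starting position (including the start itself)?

Answer: Reachable cells: 76

Derivation:
BFS flood-fill from (row=9, col=4):
  Distance 0: (row=9, col=4)
  Distance 1: (row=8, col=4), (row=9, col=5)
  Distance 2: (row=8, col=5), (row=9, col=6)
  Distance 3: (row=9, col=7)
  Distance 4: (row=8, col=7), (row=10, col=7)
  Distance 5: (row=7, col=7), (row=8, col=8), (row=10, col=8)
  Distance 6: (row=6, col=7), (row=7, col=6), (row=7, col=8), (row=8, col=9)
  Distance 7: (row=6, col=6), (row=6, col=8), (row=7, col=9), (row=9, col=9)
  Distance 8: (row=5, col=6), (row=5, col=8), (row=6, col=5), (row=6, col=9), (row=7, col=10), (row=9, col=10)
  Distance 9: (row=4, col=6), (row=4, col=8), (row=5, col=5), (row=6, col=4), (row=6, col=10), (row=7, col=11), (row=9, col=11), (row=10, col=10)
  Distance 10: (row=3, col=6), (row=4, col=5), (row=4, col=7), (row=4, col=9), (row=5, col=4), (row=6, col=11), (row=8, col=11)
  Distance 11: (row=3, col=5), (row=4, col=4), (row=4, col=10), (row=5, col=3), (row=5, col=11)
  Distance 12: (row=2, col=5), (row=3, col=4), (row=4, col=3), (row=4, col=11), (row=5, col=2)
  Distance 13: (row=2, col=4), (row=3, col=3), (row=3, col=11), (row=4, col=2), (row=5, col=1), (row=6, col=2)
  Distance 14: (row=1, col=4), (row=4, col=1), (row=5, col=0), (row=7, col=2)
  Distance 15: (row=3, col=1), (row=6, col=0), (row=8, col=2)
  Distance 16: (row=2, col=1), (row=3, col=0), (row=8, col=1), (row=9, col=2)
  Distance 17: (row=1, col=1), (row=2, col=0), (row=2, col=2), (row=8, col=0), (row=9, col=1)
  Distance 18: (row=1, col=0), (row=9, col=0), (row=10, col=1)
  Distance 19: (row=0, col=0)
Total reachable: 76 (grid has 86 open cells total)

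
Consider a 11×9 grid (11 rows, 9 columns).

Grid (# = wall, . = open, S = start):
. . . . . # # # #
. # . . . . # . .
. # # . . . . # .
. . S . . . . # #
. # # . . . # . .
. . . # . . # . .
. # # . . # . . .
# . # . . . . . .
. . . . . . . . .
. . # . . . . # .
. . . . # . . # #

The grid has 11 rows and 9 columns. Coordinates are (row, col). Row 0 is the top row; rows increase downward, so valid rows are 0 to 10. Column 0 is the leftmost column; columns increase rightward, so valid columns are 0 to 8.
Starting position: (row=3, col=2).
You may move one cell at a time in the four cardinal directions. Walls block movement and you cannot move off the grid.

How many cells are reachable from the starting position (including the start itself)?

BFS flood-fill from (row=3, col=2):
  Distance 0: (row=3, col=2)
  Distance 1: (row=3, col=1), (row=3, col=3)
  Distance 2: (row=2, col=3), (row=3, col=0), (row=3, col=4), (row=4, col=3)
  Distance 3: (row=1, col=3), (row=2, col=0), (row=2, col=4), (row=3, col=5), (row=4, col=0), (row=4, col=4)
  Distance 4: (row=0, col=3), (row=1, col=0), (row=1, col=2), (row=1, col=4), (row=2, col=5), (row=3, col=6), (row=4, col=5), (row=5, col=0), (row=5, col=4)
  Distance 5: (row=0, col=0), (row=0, col=2), (row=0, col=4), (row=1, col=5), (row=2, col=6), (row=5, col=1), (row=5, col=5), (row=6, col=0), (row=6, col=4)
  Distance 6: (row=0, col=1), (row=5, col=2), (row=6, col=3), (row=7, col=4)
  Distance 7: (row=7, col=3), (row=7, col=5), (row=8, col=4)
  Distance 8: (row=7, col=6), (row=8, col=3), (row=8, col=5), (row=9, col=4)
  Distance 9: (row=6, col=6), (row=7, col=7), (row=8, col=2), (row=8, col=6), (row=9, col=3), (row=9, col=5)
  Distance 10: (row=6, col=7), (row=7, col=8), (row=8, col=1), (row=8, col=7), (row=9, col=6), (row=10, col=3), (row=10, col=5)
  Distance 11: (row=5, col=7), (row=6, col=8), (row=7, col=1), (row=8, col=0), (row=8, col=8), (row=9, col=1), (row=10, col=2), (row=10, col=6)
  Distance 12: (row=4, col=7), (row=5, col=8), (row=9, col=0), (row=9, col=8), (row=10, col=1)
  Distance 13: (row=4, col=8), (row=10, col=0)
Total reachable: 70 (grid has 73 open cells total)

Answer: Reachable cells: 70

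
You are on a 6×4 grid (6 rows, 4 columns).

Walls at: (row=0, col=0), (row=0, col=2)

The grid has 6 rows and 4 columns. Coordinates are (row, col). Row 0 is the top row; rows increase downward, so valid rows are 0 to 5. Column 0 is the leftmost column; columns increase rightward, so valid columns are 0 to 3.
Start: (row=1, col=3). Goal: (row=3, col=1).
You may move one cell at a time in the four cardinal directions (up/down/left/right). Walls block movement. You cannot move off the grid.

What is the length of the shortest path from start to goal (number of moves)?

BFS from (row=1, col=3) until reaching (row=3, col=1):
  Distance 0: (row=1, col=3)
  Distance 1: (row=0, col=3), (row=1, col=2), (row=2, col=3)
  Distance 2: (row=1, col=1), (row=2, col=2), (row=3, col=3)
  Distance 3: (row=0, col=1), (row=1, col=0), (row=2, col=1), (row=3, col=2), (row=4, col=3)
  Distance 4: (row=2, col=0), (row=3, col=1), (row=4, col=2), (row=5, col=3)  <- goal reached here
One shortest path (4 moves): (row=1, col=3) -> (row=1, col=2) -> (row=1, col=1) -> (row=2, col=1) -> (row=3, col=1)

Answer: Shortest path length: 4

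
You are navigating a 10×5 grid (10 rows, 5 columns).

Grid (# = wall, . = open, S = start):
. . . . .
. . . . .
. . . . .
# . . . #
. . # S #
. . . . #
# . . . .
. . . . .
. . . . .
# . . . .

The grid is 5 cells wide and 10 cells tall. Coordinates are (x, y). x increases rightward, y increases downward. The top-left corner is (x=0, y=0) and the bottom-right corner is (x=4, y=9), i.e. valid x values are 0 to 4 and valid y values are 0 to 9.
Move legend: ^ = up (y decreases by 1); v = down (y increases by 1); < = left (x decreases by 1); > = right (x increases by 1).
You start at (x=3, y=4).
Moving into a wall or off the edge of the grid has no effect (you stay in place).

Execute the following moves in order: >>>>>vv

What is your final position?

Answer: Final position: (x=3, y=6)

Derivation:
Start: (x=3, y=4)
  [×5]> (right): blocked, stay at (x=3, y=4)
  v (down): (x=3, y=4) -> (x=3, y=5)
  v (down): (x=3, y=5) -> (x=3, y=6)
Final: (x=3, y=6)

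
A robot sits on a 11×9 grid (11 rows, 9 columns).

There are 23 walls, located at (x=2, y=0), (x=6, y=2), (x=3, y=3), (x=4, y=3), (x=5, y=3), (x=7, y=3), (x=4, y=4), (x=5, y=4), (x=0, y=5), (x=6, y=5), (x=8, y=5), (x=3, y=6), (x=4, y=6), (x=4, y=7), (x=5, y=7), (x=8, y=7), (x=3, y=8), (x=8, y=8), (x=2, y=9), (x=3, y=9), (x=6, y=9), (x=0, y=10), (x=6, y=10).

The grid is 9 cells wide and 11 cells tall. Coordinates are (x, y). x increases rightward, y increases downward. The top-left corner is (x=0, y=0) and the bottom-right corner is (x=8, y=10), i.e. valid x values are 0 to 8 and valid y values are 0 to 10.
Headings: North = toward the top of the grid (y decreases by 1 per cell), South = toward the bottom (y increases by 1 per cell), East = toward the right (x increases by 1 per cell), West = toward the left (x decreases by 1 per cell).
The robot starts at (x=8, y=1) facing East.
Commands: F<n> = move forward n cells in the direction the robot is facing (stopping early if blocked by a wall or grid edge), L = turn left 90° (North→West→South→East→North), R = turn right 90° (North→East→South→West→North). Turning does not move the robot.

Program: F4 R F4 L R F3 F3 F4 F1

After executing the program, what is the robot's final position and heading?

Start: (x=8, y=1), facing East
  F4: move forward 0/4 (blocked), now at (x=8, y=1)
  R: turn right, now facing South
  F4: move forward 3/4 (blocked), now at (x=8, y=4)
  L: turn left, now facing East
  R: turn right, now facing South
  F3: move forward 0/3 (blocked), now at (x=8, y=4)
  F3: move forward 0/3 (blocked), now at (x=8, y=4)
  F4: move forward 0/4 (blocked), now at (x=8, y=4)
  F1: move forward 0/1 (blocked), now at (x=8, y=4)
Final: (x=8, y=4), facing South

Answer: Final position: (x=8, y=4), facing South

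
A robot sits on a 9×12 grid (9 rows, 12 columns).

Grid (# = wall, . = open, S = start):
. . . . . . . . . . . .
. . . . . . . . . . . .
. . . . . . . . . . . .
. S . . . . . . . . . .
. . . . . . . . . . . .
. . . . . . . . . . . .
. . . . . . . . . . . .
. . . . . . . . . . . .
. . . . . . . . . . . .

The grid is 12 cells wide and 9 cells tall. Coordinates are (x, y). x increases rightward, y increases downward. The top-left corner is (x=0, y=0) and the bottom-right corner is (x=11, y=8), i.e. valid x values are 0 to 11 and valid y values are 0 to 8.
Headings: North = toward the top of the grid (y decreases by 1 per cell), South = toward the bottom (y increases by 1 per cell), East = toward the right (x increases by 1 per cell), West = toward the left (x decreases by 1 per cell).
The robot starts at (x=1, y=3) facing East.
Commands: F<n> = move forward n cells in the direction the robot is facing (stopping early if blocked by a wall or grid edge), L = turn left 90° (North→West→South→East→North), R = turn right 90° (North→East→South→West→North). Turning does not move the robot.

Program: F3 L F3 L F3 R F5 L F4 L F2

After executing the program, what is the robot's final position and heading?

Answer: Final position: (x=0, y=2), facing South

Derivation:
Start: (x=1, y=3), facing East
  F3: move forward 3, now at (x=4, y=3)
  L: turn left, now facing North
  F3: move forward 3, now at (x=4, y=0)
  L: turn left, now facing West
  F3: move forward 3, now at (x=1, y=0)
  R: turn right, now facing North
  F5: move forward 0/5 (blocked), now at (x=1, y=0)
  L: turn left, now facing West
  F4: move forward 1/4 (blocked), now at (x=0, y=0)
  L: turn left, now facing South
  F2: move forward 2, now at (x=0, y=2)
Final: (x=0, y=2), facing South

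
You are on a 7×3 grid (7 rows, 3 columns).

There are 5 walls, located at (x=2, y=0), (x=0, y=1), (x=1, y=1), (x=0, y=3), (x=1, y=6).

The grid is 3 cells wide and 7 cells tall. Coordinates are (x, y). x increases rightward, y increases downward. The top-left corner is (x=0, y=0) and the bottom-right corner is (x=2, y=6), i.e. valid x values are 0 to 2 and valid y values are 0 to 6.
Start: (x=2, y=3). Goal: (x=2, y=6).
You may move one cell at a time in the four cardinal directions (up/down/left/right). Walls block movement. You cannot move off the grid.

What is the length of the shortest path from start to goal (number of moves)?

BFS from (x=2, y=3) until reaching (x=2, y=6):
  Distance 0: (x=2, y=3)
  Distance 1: (x=2, y=2), (x=1, y=3), (x=2, y=4)
  Distance 2: (x=2, y=1), (x=1, y=2), (x=1, y=4), (x=2, y=5)
  Distance 3: (x=0, y=2), (x=0, y=4), (x=1, y=5), (x=2, y=6)  <- goal reached here
One shortest path (3 moves): (x=2, y=3) -> (x=2, y=4) -> (x=2, y=5) -> (x=2, y=6)

Answer: Shortest path length: 3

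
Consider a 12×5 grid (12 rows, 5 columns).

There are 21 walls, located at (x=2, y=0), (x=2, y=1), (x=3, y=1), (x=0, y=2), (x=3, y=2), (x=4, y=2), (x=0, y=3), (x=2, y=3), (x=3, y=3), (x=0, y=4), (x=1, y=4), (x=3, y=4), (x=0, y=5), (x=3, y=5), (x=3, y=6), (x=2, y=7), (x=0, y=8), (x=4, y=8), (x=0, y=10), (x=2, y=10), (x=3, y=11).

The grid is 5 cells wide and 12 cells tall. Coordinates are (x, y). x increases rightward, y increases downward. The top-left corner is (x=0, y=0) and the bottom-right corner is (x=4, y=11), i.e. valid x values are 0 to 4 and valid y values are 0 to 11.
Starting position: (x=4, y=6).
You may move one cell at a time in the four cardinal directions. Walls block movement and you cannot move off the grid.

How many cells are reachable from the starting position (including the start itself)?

Answer: Reachable cells: 29

Derivation:
BFS flood-fill from (x=4, y=6):
  Distance 0: (x=4, y=6)
  Distance 1: (x=4, y=5), (x=4, y=7)
  Distance 2: (x=4, y=4), (x=3, y=7)
  Distance 3: (x=4, y=3), (x=3, y=8)
  Distance 4: (x=2, y=8), (x=3, y=9)
  Distance 5: (x=1, y=8), (x=2, y=9), (x=4, y=9), (x=3, y=10)
  Distance 6: (x=1, y=7), (x=1, y=9), (x=4, y=10)
  Distance 7: (x=1, y=6), (x=0, y=7), (x=0, y=9), (x=1, y=10), (x=4, y=11)
  Distance 8: (x=1, y=5), (x=0, y=6), (x=2, y=6), (x=1, y=11)
  Distance 9: (x=2, y=5), (x=0, y=11), (x=2, y=11)
  Distance 10: (x=2, y=4)
Total reachable: 29 (grid has 39 open cells total)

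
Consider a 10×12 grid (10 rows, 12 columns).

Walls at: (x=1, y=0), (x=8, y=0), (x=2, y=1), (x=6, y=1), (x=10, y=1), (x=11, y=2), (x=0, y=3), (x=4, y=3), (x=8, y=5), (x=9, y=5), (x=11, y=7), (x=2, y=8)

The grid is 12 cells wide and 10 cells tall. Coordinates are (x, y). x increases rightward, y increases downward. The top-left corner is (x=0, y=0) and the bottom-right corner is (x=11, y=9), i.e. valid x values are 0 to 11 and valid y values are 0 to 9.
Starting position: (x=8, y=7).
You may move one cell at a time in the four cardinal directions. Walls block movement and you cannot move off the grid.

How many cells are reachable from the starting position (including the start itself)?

Answer: Reachable cells: 108

Derivation:
BFS flood-fill from (x=8, y=7):
  Distance 0: (x=8, y=7)
  Distance 1: (x=8, y=6), (x=7, y=7), (x=9, y=7), (x=8, y=8)
  Distance 2: (x=7, y=6), (x=9, y=6), (x=6, y=7), (x=10, y=7), (x=7, y=8), (x=9, y=8), (x=8, y=9)
  Distance 3: (x=7, y=5), (x=6, y=6), (x=10, y=6), (x=5, y=7), (x=6, y=8), (x=10, y=8), (x=7, y=9), (x=9, y=9)
  Distance 4: (x=7, y=4), (x=6, y=5), (x=10, y=5), (x=5, y=6), (x=11, y=6), (x=4, y=7), (x=5, y=8), (x=11, y=8), (x=6, y=9), (x=10, y=9)
  Distance 5: (x=7, y=3), (x=6, y=4), (x=8, y=4), (x=10, y=4), (x=5, y=5), (x=11, y=5), (x=4, y=6), (x=3, y=7), (x=4, y=8), (x=5, y=9), (x=11, y=9)
  Distance 6: (x=7, y=2), (x=6, y=3), (x=8, y=3), (x=10, y=3), (x=5, y=4), (x=9, y=4), (x=11, y=4), (x=4, y=5), (x=3, y=6), (x=2, y=7), (x=3, y=8), (x=4, y=9)
  Distance 7: (x=7, y=1), (x=6, y=2), (x=8, y=2), (x=10, y=2), (x=5, y=3), (x=9, y=3), (x=11, y=3), (x=4, y=4), (x=3, y=5), (x=2, y=6), (x=1, y=7), (x=3, y=9)
  Distance 8: (x=7, y=0), (x=8, y=1), (x=5, y=2), (x=9, y=2), (x=3, y=4), (x=2, y=5), (x=1, y=6), (x=0, y=7), (x=1, y=8), (x=2, y=9)
  Distance 9: (x=6, y=0), (x=5, y=1), (x=9, y=1), (x=4, y=2), (x=3, y=3), (x=2, y=4), (x=1, y=5), (x=0, y=6), (x=0, y=8), (x=1, y=9)
  Distance 10: (x=5, y=0), (x=9, y=0), (x=4, y=1), (x=3, y=2), (x=2, y=3), (x=1, y=4), (x=0, y=5), (x=0, y=9)
  Distance 11: (x=4, y=0), (x=10, y=0), (x=3, y=1), (x=2, y=2), (x=1, y=3), (x=0, y=4)
  Distance 12: (x=3, y=0), (x=11, y=0), (x=1, y=2)
  Distance 13: (x=2, y=0), (x=1, y=1), (x=11, y=1), (x=0, y=2)
  Distance 14: (x=0, y=1)
  Distance 15: (x=0, y=0)
Total reachable: 108 (grid has 108 open cells total)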